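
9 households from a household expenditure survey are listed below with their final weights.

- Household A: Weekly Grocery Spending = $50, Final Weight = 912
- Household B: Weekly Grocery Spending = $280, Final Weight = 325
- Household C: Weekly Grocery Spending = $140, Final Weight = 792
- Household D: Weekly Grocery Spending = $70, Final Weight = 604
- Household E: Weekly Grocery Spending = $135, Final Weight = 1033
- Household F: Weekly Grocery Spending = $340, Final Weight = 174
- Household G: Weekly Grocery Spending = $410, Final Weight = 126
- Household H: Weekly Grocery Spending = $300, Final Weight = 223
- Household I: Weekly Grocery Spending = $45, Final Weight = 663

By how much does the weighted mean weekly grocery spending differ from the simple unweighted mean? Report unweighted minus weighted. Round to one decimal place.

Unweighted sum = 50 + 280 + 140 + 70 + 135 + 340 + 410 + 300 + 45 = 1770
Unweighted mean = 1770 / 9 = 196.66667
Weighted sum = 50×912 + 280×325 + 140×792 + 70×604 + 135×1033 + 340×174 + 410×126 + 300×223 + 45×663
  = 45600 + 91000 + 110880 + 42280 + 139455 + 59160 + 51660 + 66900 + 29835 = 636770
Sum of weights = 912 + 325 + 792 + 604 + 1033 + 174 + 126 + 223 + 663 = 4852
Weighted mean = 636770 / 4852 = 131.23866
Difference (unweighted minus weighted) = 65.428002

65.4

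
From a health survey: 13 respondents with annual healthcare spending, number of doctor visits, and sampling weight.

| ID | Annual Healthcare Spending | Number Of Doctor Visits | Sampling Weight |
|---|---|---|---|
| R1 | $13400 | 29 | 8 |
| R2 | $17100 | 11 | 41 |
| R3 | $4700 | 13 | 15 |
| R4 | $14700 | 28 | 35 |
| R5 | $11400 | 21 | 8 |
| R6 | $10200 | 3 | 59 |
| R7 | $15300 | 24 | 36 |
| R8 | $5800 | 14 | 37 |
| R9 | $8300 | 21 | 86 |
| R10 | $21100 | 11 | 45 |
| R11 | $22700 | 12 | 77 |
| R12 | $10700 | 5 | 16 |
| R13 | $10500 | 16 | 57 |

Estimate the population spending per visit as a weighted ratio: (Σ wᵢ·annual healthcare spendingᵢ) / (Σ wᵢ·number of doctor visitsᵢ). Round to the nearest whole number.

Σ wᵢ·y = 7032600
Σ wᵢ·x = 7802
Ratio = 7032600 / 7802 = 901.38426

901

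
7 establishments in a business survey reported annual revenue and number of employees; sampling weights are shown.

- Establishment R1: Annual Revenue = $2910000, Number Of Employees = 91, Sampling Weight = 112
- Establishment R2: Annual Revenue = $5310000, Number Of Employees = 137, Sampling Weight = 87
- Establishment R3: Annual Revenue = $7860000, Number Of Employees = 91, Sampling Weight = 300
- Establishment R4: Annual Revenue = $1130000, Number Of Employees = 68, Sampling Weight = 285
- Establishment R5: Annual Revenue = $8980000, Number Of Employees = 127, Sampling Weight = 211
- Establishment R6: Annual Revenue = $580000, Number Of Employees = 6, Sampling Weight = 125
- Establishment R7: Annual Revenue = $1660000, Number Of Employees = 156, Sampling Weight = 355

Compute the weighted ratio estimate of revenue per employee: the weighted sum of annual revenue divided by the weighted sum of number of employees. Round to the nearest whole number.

Σ wᵢ·y = 6024520000
Σ wᵢ·x = 91×112 + 137×87 + 91×300 + 68×285 + 127×211 + 6×125 + 156×355
  = 10192 + 11919 + 27300 + 19380 + 26797 + 750 + 55380 = 151718
Ratio = 6024520000 / 151718 = 39708.67

39709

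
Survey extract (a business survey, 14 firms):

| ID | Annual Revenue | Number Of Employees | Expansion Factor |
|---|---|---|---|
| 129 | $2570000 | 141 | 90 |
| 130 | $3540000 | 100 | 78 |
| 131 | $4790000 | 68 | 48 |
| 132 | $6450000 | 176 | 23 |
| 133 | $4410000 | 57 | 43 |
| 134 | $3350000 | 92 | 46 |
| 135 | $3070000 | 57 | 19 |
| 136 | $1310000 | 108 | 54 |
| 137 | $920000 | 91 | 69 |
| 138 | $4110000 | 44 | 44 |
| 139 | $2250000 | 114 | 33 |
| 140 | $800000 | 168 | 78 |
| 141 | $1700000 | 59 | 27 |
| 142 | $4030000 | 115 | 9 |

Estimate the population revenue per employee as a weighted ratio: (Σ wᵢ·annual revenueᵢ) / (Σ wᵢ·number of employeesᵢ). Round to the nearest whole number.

26359

Σ wᵢ·y = 1821630000
Σ wᵢ·x = 69109
Ratio = 1821630000 / 69109 = 26358.796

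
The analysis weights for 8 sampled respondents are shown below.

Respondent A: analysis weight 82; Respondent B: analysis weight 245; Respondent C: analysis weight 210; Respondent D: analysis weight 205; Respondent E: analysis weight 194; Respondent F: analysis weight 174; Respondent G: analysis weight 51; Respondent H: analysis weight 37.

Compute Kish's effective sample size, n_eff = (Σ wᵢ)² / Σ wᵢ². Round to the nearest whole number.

6

Σ wᵢ = 82 + 245 + 210 + 205 + 194 + 174 + 51 + 37 = 1198
Σ wᵢ² = 6724 + 60025 + 44100 + 42025 + 37636 + 30276 + 2601 + 1369 = 224756
n_eff = 1198² / 224756 = 1435204 / 224756 = 6.3856093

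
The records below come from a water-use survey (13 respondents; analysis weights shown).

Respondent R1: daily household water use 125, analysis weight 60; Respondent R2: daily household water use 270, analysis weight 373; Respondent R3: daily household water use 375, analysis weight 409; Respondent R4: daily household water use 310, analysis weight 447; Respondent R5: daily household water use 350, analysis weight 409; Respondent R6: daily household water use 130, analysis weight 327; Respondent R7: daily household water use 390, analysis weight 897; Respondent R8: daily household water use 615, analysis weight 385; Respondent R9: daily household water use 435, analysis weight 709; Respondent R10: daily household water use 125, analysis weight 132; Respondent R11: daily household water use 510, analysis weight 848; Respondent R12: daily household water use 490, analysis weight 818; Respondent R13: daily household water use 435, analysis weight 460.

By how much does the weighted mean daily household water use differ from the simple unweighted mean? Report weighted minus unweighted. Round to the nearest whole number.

53

Unweighted sum = 4560
Unweighted mean = 4560 / 13 = 350.76923
Weighted sum = 2530735
Sum of weights = 6274
Weighted mean = 2530735 / 6274 = 403.36866
Difference (weighted minus unweighted) = 52.599434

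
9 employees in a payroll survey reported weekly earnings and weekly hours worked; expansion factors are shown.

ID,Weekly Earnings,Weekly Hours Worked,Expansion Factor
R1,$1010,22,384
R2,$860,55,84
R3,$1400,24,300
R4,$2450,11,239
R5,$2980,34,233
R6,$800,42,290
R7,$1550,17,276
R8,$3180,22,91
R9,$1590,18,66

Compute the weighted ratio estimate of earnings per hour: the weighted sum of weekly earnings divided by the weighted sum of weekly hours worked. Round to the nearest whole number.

Σ wᵢ·y = 1010×384 + 860×84 + 1400×300 + 2450×239 + 2980×233 + 800×290 + 1550×276 + 3180×91 + 1590×66
  = 387840 + 72240 + 420000 + 585550 + 694340 + 232000 + 427800 + 289380 + 104940 = 3214090
Σ wᵢ·x = 22×384 + 55×84 + 24×300 + 11×239 + 34×233 + 42×290 + 17×276 + 22×91 + 18×66
  = 8448 + 4620 + 7200 + 2629 + 7922 + 12180 + 4692 + 2002 + 1188 = 50881
Ratio = 3214090 / 50881 = 63.168766

63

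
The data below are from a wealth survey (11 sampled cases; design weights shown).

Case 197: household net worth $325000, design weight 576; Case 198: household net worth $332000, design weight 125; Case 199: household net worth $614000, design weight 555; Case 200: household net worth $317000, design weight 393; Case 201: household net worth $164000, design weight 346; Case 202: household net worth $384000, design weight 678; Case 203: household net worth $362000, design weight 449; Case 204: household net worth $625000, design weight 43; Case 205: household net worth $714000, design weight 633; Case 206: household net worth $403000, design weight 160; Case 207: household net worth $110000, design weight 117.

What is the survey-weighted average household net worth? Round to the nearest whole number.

424508

Weighted sum = 325000×576 + 332000×125 + 614000×555 + 317000×393 + 164000×346 + 384000×678 + 362000×449 + 625000×43 + 714000×633 + 403000×160 + 110000×117
  = 1729872000
Sum of weights = 4075
Weighted mean = 1729872000 / 4075 = 424508.47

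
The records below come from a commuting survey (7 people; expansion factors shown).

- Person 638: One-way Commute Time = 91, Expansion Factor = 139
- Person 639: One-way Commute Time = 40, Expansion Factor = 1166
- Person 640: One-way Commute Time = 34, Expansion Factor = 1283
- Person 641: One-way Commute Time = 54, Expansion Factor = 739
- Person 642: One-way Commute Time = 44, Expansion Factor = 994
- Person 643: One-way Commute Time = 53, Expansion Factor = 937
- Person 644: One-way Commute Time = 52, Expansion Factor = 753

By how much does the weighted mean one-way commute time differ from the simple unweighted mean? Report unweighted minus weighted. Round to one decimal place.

Unweighted sum = 91 + 40 + 34 + 54 + 44 + 53 + 52 = 368
Unweighted mean = 368 / 7 = 52.571429
Weighted sum = 91×139 + 40×1166 + 34×1283 + 54×739 + 44×994 + 53×937 + 52×753
  = 12649 + 46640 + 43622 + 39906 + 43736 + 49661 + 39156 = 275370
Sum of weights = 139 + 1166 + 1283 + 739 + 994 + 937 + 753 = 6011
Weighted mean = 275370 / 6011 = 45.811013
Difference (unweighted minus weighted) = 6.7604154

6.8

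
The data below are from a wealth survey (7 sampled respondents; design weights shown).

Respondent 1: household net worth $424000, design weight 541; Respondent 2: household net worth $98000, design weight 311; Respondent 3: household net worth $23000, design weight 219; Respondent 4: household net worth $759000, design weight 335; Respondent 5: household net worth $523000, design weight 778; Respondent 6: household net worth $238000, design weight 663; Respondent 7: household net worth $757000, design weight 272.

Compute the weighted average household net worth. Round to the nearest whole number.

413516

Weighted sum = 424000×541 + 98000×311 + 23000×219 + 759000×335 + 523000×778 + 238000×663 + 757000×272
  = 229384000 + 30478000 + 5037000 + 254265000 + 406894000 + 157794000 + 205904000 = 1289756000
Sum of weights = 541 + 311 + 219 + 335 + 778 + 663 + 272 = 3119
Weighted mean = 1289756000 / 3119 = 413515.87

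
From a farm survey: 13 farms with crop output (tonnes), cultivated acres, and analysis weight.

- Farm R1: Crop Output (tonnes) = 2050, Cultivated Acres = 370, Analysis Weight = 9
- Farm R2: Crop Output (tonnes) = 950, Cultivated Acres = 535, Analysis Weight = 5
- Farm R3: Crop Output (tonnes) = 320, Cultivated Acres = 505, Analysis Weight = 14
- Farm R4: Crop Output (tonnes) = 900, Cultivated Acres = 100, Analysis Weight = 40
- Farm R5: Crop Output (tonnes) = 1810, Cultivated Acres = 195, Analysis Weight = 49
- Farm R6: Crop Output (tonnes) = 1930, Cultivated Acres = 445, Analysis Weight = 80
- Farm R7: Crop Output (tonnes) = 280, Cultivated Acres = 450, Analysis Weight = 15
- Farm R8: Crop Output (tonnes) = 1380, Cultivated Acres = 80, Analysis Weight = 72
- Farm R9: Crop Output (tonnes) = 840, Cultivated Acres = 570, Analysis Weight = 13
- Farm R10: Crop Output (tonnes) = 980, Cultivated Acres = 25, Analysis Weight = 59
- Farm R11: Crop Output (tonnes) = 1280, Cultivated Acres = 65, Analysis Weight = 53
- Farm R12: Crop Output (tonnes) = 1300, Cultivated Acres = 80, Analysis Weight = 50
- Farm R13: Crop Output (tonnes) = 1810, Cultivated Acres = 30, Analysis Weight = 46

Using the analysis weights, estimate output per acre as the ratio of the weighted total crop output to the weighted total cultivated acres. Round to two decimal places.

7.52

Σ wᵢ·y = 695170
Σ wᵢ·x = 92450
Ratio = 695170 / 92450 = 7.5194159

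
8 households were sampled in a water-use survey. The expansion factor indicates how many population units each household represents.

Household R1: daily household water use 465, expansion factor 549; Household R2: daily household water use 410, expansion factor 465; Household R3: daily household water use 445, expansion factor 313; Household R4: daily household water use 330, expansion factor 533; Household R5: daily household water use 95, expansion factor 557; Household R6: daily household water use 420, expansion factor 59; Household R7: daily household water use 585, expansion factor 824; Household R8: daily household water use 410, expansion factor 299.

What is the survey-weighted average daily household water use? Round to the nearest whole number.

401

Weighted sum = 1443435
Sum of weights = 549 + 465 + 313 + 533 + 557 + 59 + 824 + 299 = 3599
Weighted mean = 1443435 / 3599 = 401.06557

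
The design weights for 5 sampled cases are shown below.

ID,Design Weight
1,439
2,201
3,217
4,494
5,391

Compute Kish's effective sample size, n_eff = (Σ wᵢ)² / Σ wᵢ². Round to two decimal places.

4.48

Σ wᵢ = 439 + 201 + 217 + 494 + 391 = 1742
Σ wᵢ² = 192721 + 40401 + 47089 + 244036 + 152881 = 677128
n_eff = 1742² / 677128 = 3034564 / 677128 = 4.481522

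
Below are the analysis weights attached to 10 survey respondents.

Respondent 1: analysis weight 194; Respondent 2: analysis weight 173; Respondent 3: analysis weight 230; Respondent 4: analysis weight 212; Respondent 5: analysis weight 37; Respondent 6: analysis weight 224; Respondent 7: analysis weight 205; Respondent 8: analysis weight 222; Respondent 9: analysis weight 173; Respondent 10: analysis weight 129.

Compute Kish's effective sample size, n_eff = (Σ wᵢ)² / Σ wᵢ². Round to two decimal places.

9.12

Σ wᵢ = 194 + 173 + 230 + 212 + 37 + 224 + 205 + 222 + 173 + 129 = 1799
Σ wᵢ² = 37636 + 29929 + 52900 + 44944 + 1369 + 50176 + 42025 + 49284 + 29929 + 16641 = 354833
n_eff = 1799² / 354833 = 3236401 / 354833 = 9.1209132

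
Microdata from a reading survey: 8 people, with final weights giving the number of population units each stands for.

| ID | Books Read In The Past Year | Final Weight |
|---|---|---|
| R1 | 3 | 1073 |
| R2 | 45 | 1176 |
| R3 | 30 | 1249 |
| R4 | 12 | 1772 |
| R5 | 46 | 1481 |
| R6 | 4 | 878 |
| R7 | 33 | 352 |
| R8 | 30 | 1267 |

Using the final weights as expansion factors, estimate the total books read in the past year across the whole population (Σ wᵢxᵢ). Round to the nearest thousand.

236000

Weighted total = 3×1073 + 45×1176 + 30×1249 + 12×1772 + 46×1481 + 4×878 + 33×352 + 30×1267
  = 3219 + 52920 + 37470 + 21264 + 68126 + 3512 + 11616 + 38010 = 236137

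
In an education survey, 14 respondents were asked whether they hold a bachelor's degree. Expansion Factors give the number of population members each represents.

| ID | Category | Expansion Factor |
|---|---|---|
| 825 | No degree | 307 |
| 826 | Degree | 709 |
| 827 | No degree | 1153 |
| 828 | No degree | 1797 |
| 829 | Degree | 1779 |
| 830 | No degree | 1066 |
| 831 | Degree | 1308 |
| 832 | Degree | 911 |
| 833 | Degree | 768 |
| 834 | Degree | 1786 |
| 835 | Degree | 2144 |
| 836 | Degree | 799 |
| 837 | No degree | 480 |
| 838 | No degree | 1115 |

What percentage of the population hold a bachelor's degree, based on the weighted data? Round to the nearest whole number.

63

Sum of weights for 'Degree' = 709 + 1779 + 1308 + 911 + 768 + 1786 + 2144 + 799 = 10204
Total weight = 16122
Weighted proportion = 10204 / 16122 = 0.63292395 → 63.292395%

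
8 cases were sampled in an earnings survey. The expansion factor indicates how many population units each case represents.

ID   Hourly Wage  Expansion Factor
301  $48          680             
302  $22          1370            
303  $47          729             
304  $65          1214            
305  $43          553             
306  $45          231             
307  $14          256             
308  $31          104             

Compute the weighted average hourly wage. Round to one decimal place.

Weighted sum = 48×680 + 22×1370 + 47×729 + 65×1214 + 43×553 + 45×231 + 14×256 + 31×104
  = 32640 + 30140 + 34263 + 78910 + 23779 + 10395 + 3584 + 3224 = 216935
Sum of weights = 680 + 1370 + 729 + 1214 + 553 + 231 + 256 + 104 = 5137
Weighted mean = 216935 / 5137 = 42.229901

42.2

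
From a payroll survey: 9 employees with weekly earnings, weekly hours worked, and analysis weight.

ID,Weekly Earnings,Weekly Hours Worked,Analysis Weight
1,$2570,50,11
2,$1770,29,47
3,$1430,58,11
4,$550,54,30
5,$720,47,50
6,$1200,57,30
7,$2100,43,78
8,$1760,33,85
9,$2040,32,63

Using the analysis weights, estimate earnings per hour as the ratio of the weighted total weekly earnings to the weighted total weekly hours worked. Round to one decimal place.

Σ wᵢ·y = 2570×11 + 1770×47 + 1430×11 + 550×30 + 720×50 + 1200×30 + 2100×78 + 1760×85 + 2040×63
  = 28270 + 83190 + 15730 + 16500 + 36000 + 36000 + 163800 + 149600 + 128520 = 657610
Σ wᵢ·x = 50×11 + 29×47 + 58×11 + 54×30 + 47×50 + 57×30 + 43×78 + 33×85 + 32×63
  = 16406
Ratio = 657610 / 16406 = 40.083506

40.1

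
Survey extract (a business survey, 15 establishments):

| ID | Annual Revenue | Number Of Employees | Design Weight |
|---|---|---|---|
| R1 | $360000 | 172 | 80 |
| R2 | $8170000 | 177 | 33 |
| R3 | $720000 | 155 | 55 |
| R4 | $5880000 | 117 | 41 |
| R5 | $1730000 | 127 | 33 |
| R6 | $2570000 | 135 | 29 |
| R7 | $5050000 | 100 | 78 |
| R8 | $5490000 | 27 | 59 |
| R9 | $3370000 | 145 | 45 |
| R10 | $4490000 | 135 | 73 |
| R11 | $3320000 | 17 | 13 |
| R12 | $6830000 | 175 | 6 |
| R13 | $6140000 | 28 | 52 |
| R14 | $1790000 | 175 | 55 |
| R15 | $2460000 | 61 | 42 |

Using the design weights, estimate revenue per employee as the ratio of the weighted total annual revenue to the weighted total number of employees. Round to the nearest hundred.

Σ wᵢ·y = 2513130000
Σ wᵢ·x = 81716
Ratio = 2513130000 / 81716 = 30754.442

30800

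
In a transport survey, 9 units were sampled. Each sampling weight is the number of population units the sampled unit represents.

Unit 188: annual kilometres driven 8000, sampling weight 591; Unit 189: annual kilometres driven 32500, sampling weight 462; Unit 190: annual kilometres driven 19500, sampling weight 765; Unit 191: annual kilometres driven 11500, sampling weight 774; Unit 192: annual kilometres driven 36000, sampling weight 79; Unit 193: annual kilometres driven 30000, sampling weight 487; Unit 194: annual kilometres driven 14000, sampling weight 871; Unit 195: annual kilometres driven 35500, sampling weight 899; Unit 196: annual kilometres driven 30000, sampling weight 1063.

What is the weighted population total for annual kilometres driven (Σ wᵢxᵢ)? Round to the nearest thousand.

Weighted total = 8000×591 + 32500×462 + 19500×765 + 11500×774 + 36000×79 + 30000×487 + 14000×871 + 35500×899 + 30000×1063
  = 4728000 + 15015000 + 14917500 + 8901000 + 2844000 + 14610000 + 12194000 + 31914500 + 31890000 = 137014000

137014000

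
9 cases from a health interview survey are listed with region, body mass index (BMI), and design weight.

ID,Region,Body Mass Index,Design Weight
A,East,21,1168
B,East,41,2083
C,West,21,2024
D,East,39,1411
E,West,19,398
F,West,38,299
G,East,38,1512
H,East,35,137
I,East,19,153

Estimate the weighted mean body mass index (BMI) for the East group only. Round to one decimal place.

East rows: A, B, D, G, H, I
Weighted sum = 21×1168 + 41×2083 + 39×1411 + 38×1512 + 35×137 + 19×153
  = 24528 + 85403 + 55029 + 57456 + 4795 + 2907 = 230118
Sum of weights = 6464
Weighted mean = 230118 / 6464 = 35.599938

35.6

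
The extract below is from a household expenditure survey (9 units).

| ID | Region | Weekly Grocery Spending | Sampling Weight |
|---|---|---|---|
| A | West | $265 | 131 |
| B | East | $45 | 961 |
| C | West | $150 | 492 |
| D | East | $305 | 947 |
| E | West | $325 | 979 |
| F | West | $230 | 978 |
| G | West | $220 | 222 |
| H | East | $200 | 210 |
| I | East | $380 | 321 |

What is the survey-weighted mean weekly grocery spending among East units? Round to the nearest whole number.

East rows: B, D, H, I
Weighted sum = 45×961 + 305×947 + 200×210 + 380×321
  = 43245 + 288835 + 42000 + 121980 = 496060
Sum of weights = 2439
Weighted mean = 496060 / 2439 = 203.38663

203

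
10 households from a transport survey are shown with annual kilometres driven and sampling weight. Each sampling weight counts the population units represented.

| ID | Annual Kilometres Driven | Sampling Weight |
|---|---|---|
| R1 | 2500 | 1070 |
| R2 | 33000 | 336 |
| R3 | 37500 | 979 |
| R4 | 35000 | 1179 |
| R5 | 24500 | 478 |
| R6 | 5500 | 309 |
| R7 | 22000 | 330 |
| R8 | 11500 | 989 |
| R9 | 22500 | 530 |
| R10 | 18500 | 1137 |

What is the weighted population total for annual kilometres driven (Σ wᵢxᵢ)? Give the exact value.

156744000

Weighted total = 2500×1070 + 33000×336 + 37500×979 + 35000×1179 + 24500×478 + 5500×309 + 22000×330 + 11500×989 + 22500×530 + 18500×1137
  = 156744000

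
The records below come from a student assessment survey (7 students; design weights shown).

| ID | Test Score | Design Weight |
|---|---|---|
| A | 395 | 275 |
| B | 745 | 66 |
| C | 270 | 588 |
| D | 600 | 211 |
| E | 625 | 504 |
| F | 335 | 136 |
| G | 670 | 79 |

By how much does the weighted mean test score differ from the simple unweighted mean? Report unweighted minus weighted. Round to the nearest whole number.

Unweighted sum = 3640
Unweighted mean = 3640 / 7 = 520
Weighted sum = 395×275 + 745×66 + 270×588 + 600×211 + 625×504 + 335×136 + 670×79
  = 108625 + 49170 + 158760 + 126600 + 315000 + 45560 + 52930 = 856645
Sum of weights = 275 + 66 + 588 + 211 + 504 + 136 + 79 = 1859
Weighted mean = 856645 / 1859 = 460.80958
Difference (unweighted minus weighted) = 59.190425

59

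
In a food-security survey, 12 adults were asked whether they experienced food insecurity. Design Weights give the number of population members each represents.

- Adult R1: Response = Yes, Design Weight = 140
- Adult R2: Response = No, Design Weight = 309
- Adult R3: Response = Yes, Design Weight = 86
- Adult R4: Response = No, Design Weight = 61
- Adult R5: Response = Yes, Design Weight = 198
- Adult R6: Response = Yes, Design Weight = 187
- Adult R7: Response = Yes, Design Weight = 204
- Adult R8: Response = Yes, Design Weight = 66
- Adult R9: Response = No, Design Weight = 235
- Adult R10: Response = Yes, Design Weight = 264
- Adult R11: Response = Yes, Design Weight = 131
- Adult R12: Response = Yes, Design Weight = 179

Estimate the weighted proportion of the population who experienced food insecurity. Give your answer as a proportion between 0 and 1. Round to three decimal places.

Sum of weights for 'Yes' = 140 + 86 + 198 + 187 + 204 + 66 + 264 + 131 + 179 = 1455
Total weight = 2060
Weighted proportion = 1455 / 2060 = 0.70631068

0.706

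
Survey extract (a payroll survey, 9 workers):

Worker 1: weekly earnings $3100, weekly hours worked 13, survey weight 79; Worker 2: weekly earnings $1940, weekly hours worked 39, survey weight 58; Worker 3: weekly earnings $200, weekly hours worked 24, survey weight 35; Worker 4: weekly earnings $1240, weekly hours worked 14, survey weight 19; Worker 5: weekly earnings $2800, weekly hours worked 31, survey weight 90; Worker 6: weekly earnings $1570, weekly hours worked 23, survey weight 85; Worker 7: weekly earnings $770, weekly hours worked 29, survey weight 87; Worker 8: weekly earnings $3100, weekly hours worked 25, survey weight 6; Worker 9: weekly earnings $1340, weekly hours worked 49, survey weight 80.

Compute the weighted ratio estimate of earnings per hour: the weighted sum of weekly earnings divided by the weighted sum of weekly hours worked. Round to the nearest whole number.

Σ wᵢ·y = 3100×79 + 1940×58 + 200×35 + 1240×19 + 2800×90 + 1570×85 + 770×87 + 3100×6 + 1340×80
  = 966220
Σ wᵢ·x = 13×79 + 39×58 + 24×35 + 14×19 + 31×90 + 23×85 + 29×87 + 25×6 + 49×80
  = 1027 + 2262 + 840 + 266 + 2790 + 1955 + 2523 + 150 + 3920 = 15733
Ratio = 966220 / 15733 = 61.413589

61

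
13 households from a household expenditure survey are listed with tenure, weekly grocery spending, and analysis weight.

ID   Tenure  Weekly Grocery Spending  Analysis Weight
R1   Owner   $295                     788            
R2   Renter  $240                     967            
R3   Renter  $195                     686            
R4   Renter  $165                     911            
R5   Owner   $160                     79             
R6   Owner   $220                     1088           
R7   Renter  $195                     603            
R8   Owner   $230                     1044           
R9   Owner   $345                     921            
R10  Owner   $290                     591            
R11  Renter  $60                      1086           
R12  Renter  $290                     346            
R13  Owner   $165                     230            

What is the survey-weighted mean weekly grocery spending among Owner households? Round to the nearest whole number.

264

Owner rows: R1, R5, R6, R8, R9, R10, R13
Weighted sum = 1251665
Sum of weights = 788 + 79 + 1088 + 1044 + 921 + 591 + 230 = 4741
Weighted mean = 1251665 / 4741 = 264.00865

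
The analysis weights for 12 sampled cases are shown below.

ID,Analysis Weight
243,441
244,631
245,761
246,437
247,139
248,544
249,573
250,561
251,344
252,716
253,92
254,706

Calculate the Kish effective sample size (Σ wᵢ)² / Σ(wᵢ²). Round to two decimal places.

Σ wᵢ = 441 + 631 + 761 + 437 + 139 + 544 + 573 + 561 + 344 + 716 + 92 + 706 = 5945
Σ wᵢ² = 3458931
n_eff = 5945² / 3458931 = 35343025 / 3458931 = 10.217904

10.22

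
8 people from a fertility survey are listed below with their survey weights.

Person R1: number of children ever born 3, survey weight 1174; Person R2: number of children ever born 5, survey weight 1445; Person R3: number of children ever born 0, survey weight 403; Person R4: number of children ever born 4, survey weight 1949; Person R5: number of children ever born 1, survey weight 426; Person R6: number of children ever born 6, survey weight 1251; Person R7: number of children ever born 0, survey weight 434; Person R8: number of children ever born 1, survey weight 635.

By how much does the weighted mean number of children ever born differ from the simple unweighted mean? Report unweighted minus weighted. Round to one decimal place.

-1.0

Unweighted sum = 3 + 5 + 0 + 4 + 1 + 6 + 0 + 1 = 20
Unweighted mean = 20 / 8 = 2.5
Weighted sum = 3×1174 + 5×1445 + 0×403 + 4×1949 + 1×426 + 6×1251 + 0×434 + 1×635
  = 3522 + 7225 + 0 + 7796 + 426 + 7506 + 0 + 635 = 27110
Sum of weights = 1174 + 1445 + 403 + 1949 + 426 + 1251 + 434 + 635 = 7717
Weighted mean = 27110 / 7717 = 3.5130232
Difference (unweighted minus weighted) = -1.0130232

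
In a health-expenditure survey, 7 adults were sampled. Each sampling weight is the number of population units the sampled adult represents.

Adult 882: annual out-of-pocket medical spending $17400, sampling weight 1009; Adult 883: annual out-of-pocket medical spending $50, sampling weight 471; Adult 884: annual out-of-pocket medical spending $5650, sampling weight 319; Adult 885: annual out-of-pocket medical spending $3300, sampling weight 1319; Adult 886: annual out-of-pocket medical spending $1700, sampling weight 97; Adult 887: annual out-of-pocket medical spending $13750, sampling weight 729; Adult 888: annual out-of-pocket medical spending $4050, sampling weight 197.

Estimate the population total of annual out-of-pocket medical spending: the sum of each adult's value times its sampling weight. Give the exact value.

34721700

Weighted total = 17400×1009 + 50×471 + 5650×319 + 3300×1319 + 1700×97 + 13750×729 + 4050×197
  = 17556600 + 23550 + 1802350 + 4352700 + 164900 + 10023750 + 797850 = 34721700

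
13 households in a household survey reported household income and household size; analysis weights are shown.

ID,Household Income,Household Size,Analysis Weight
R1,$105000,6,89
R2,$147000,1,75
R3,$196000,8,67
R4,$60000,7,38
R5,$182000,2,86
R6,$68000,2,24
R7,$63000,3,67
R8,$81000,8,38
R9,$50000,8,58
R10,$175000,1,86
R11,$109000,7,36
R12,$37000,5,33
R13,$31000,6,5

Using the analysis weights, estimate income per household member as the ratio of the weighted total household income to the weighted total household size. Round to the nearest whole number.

Σ wᵢ·y = 83615000
Σ wᵢ·x = 3133
Ratio = 83615000 / 3133 = 26688.477

26688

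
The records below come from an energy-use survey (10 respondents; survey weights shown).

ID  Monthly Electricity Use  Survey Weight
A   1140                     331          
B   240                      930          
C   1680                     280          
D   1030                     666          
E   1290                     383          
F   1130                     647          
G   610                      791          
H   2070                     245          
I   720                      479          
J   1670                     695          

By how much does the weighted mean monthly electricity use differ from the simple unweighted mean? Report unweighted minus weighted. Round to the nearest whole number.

152

Unweighted sum = 1140 + 240 + 1680 + 1030 + 1290 + 1130 + 610 + 2070 + 720 + 1670 = 11580
Unweighted mean = 11580 / 10 = 1158
Weighted sum = 1140×331 + 240×930 + 1680×280 + 1030×666 + 1290×383 + 1130×647 + 610×791 + 2070×245 + 720×479 + 1670×695
  = 377340 + 223200 + 470400 + 685980 + 494070 + 731110 + 482510 + 507150 + 344880 + 1160650 = 5477290
Sum of weights = 331 + 930 + 280 + 666 + 383 + 647 + 791 + 245 + 479 + 695 = 5447
Weighted mean = 5477290 / 5447 = 1005.5609
Difference (unweighted minus weighted) = 152.43914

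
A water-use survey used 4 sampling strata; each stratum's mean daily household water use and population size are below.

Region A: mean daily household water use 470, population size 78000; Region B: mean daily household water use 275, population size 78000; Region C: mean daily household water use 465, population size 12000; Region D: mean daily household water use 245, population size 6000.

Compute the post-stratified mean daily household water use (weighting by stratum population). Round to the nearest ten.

370

Σ Nₕ·x̄ₕ = 65160000
Σ Nₕ = 78000 + 78000 + 12000 + 6000 = 174000
Overall mean = 65160000 / 174000 = 374.48276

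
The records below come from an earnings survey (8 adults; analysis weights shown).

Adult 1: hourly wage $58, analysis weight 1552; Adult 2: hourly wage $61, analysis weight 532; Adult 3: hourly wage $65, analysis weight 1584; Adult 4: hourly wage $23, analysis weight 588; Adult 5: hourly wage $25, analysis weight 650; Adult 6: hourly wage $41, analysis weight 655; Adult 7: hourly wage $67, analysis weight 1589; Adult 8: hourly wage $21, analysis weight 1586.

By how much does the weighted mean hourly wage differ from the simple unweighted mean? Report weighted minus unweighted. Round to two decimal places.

3.16

Unweighted sum = 58 + 61 + 65 + 23 + 25 + 41 + 67 + 21 = 361
Unweighted mean = 361 / 8 = 45.125
Weighted sum = 58×1552 + 61×532 + 65×1584 + 23×588 + 25×650 + 41×655 + 67×1589 + 21×1586
  = 90016 + 32452 + 102960 + 13524 + 16250 + 26855 + 106463 + 33306 = 421826
Sum of weights = 1552 + 532 + 1584 + 588 + 650 + 655 + 1589 + 1586 = 8736
Weighted mean = 421826 / 8736 = 48.285943
Difference (weighted minus unweighted) = 3.1609432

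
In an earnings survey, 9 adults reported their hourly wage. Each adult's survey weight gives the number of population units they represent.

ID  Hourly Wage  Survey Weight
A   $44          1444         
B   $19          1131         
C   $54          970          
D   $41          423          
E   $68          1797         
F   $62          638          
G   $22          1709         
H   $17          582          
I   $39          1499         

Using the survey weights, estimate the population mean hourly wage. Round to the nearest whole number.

Weighted sum = 44×1444 + 19×1131 + 54×970 + 41×423 + 68×1797 + 62×638 + 22×1709 + 17×582 + 39×1499
  = 422453
Sum of weights = 1444 + 1131 + 970 + 423 + 1797 + 638 + 1709 + 582 + 1499 = 10193
Weighted mean = 422453 / 10193 = 41.445404

41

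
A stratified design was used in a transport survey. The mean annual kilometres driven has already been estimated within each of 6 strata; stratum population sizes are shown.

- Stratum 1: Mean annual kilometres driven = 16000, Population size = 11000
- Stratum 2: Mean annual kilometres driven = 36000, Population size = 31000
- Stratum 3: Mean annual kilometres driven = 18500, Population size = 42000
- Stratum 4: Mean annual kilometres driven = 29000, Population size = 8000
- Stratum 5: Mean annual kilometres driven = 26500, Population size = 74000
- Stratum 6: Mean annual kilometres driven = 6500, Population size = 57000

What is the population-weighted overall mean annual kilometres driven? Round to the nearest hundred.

20800

Σ Nₕ·x̄ₕ = 4632500000
Σ Nₕ = 11000 + 31000 + 42000 + 8000 + 74000 + 57000 = 223000
Overall mean = 4632500000 / 223000 = 20773.543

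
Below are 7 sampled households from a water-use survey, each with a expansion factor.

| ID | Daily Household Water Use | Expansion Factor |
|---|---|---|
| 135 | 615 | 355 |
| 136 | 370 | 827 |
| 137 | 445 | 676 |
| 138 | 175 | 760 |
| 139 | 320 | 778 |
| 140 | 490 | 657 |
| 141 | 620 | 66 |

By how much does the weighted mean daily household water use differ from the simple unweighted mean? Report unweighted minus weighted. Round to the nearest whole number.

52

Unweighted sum = 615 + 370 + 445 + 175 + 320 + 490 + 620 = 3035
Unweighted mean = 3035 / 7 = 433.57143
Weighted sum = 615×355 + 370×827 + 445×676 + 175×760 + 320×778 + 490×657 + 620×66
  = 218325 + 305990 + 300820 + 133000 + 248960 + 321930 + 40920 = 1569945
Sum of weights = 355 + 827 + 676 + 760 + 778 + 657 + 66 = 4119
Weighted mean = 1569945 / 4119 = 381.14712
Difference (unweighted minus weighted) = 52.424305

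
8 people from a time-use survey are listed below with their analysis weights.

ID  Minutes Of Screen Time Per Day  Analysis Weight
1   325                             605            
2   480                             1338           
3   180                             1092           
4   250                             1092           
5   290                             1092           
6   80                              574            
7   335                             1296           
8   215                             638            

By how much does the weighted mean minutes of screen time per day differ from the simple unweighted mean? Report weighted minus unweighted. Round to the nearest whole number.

21

Unweighted sum = 325 + 480 + 180 + 250 + 290 + 80 + 335 + 215 = 2155
Unweighted mean = 2155 / 8 = 269.375
Weighted sum = 2242355
Sum of weights = 7727
Weighted mean = 2242355 / 7727 = 290.19736
Difference (weighted minus unweighted) = 20.82236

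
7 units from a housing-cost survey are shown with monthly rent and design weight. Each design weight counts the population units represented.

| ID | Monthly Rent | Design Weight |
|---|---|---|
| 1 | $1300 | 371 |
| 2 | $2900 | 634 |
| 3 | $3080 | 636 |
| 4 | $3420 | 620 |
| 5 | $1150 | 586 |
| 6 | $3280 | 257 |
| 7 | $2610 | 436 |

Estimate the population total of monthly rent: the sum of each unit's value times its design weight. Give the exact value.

Weighted total = 1300×371 + 2900×634 + 3080×636 + 3420×620 + 1150×586 + 3280×257 + 2610×436
  = 482300 + 1838600 + 1958880 + 2120400 + 673900 + 842960 + 1137960 = 9055000

9055000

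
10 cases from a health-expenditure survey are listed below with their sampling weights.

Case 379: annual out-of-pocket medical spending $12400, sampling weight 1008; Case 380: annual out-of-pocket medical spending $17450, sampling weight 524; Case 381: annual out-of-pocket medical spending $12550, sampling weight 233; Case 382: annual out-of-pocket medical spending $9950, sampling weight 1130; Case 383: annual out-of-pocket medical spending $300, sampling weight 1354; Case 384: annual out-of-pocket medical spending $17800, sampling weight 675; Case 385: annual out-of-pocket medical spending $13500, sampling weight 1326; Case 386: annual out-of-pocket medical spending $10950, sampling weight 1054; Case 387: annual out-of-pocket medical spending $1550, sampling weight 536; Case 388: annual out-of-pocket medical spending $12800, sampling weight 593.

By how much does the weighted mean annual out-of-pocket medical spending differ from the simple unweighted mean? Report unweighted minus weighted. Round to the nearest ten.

720

Unweighted sum = 12400 + 17450 + 12550 + 9950 + 300 + 17800 + 13500 + 10950 + 1550 + 12800 = 109250
Unweighted mean = 109250 / 10 = 10925
Weighted sum = 12400×1008 + 17450×524 + 12550×233 + 9950×1130 + 300×1354 + 17800×675 + 13500×1326 + 10950×1054 + 1550×536 + 12800×593
  = 86095350
Sum of weights = 1008 + 524 + 233 + 1130 + 1354 + 675 + 1326 + 1054 + 536 + 593 = 8433
Weighted mean = 86095350 / 8433 = 10209.338
Difference (unweighted minus weighted) = 715.66169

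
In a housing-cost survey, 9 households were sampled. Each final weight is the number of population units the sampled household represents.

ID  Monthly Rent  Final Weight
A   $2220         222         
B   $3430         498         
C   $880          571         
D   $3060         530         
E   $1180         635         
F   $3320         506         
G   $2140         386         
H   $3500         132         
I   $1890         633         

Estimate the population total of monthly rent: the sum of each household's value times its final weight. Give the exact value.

Weighted total = 9238890

9238890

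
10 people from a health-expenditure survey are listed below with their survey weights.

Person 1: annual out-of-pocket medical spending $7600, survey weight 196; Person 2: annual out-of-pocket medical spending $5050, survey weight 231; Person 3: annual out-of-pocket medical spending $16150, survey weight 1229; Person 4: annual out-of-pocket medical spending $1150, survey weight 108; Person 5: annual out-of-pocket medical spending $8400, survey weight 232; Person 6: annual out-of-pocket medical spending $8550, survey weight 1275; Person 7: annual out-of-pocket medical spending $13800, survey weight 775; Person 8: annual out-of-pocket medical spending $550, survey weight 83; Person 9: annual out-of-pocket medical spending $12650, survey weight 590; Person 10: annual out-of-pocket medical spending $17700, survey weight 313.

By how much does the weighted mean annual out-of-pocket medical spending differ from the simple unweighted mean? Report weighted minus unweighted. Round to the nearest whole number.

2609

Unweighted sum = 91600
Unweighted mean = 91600 / 10 = 9160
Weighted sum = 7600×196 + 5050×231 + 16150×1229 + 1150×108 + 8400×232 + 8550×1275 + 13800×775 + 550×83 + 12650×590 + 17700×313
  = 1489600 + 1166550 + 19848350 + 124200 + 1948800 + 10901250 + 10695000 + 45650 + 7463500 + 5540100 = 59223000
Sum of weights = 196 + 231 + 1229 + 108 + 232 + 1275 + 775 + 83 + 590 + 313 = 5032
Weighted mean = 59223000 / 5032 = 11769.277
Difference (weighted minus unweighted) = 2609.2766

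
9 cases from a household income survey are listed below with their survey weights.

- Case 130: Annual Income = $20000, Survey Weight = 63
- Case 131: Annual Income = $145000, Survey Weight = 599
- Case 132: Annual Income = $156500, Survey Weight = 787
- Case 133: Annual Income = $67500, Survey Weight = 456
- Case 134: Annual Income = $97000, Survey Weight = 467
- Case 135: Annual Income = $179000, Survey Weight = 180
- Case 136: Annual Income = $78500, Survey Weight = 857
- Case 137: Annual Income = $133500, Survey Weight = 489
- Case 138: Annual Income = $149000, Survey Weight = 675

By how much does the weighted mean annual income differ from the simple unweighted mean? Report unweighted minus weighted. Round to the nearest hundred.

Unweighted sum = 20000 + 145000 + 156500 + 67500 + 97000 + 179000 + 78500 + 133500 + 149000 = 1026000
Unweighted mean = 1026000 / 9 = 114000
Weighted sum = 20000×63 + 145000×599 + 156500×787 + 67500×456 + 97000×467 + 179000×180 + 78500×857 + 133500×489 + 149000×675
  = 1260000 + 86855000 + 123165500 + 30780000 + 45299000 + 32220000 + 67274500 + 65281500 + 100575000 = 552710500
Sum of weights = 4573
Weighted mean = 552710500 / 4573 = 120863.87
Difference (unweighted minus weighted) = -6863.8749

-6900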